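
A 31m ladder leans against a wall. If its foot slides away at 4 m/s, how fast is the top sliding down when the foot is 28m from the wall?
112√177/177 ≈ 8.418 m/s

x² + y² = 31²
2x·dx/dt + 2y·dy/dt = 0
dy/dt = -x/y · dx/dt = -28/√177 · 4 = -112√177/177 m/s
The top is descending at 112√177/177 ≈ 8.418 m/s.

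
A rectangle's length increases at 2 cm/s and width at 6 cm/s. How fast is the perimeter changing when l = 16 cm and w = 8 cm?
16 cm/s

P = 2(l + w)
dP/dt = 2(dl/dt + dw/dt) = 2(2 + 6) = 16 cm/s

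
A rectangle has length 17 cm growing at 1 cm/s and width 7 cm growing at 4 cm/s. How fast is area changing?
75 cm²/s

A = lw
dA/dt = w·dl/dt + l·dw/dt = 7·1 + 17·4 = 75 cm²/s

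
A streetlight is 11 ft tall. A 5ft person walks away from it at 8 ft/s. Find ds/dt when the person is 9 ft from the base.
20/3 ft/s

By similar triangles: 11/(x+s) = 5/s
Solving: s = 5x/6
ds/dt = 5/6 · dx/dt = 5/6 · 8 = 20/3 ft/s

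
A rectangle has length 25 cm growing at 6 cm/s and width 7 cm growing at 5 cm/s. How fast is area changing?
167 cm²/s

A = lw
dA/dt = w·dl/dt + l·dw/dt = 7·6 + 25·5 = 167 cm²/s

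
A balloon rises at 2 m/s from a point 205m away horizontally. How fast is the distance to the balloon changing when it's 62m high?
124√45869/45869 ≈ 0.579 m/s

z² = 205² + y²
z = √(205² + 62²) = √45869
dz/dt = y/z · dy/dt = 62/√45869 · 2 = 124√45869/45869 ≈ 0.579 m/s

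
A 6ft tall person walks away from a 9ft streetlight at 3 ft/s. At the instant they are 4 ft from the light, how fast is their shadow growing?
6 ft/s

By similar triangles: 9/(x+s) = 6/s
Solving: s = 6x/3
ds/dt = 6/3 · dx/dt = 2 · 3 = 6 ft/s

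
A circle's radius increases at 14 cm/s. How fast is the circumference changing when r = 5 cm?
28π cm/s

C = 2πr
dC/dt = 2π · dr/dt = 2π · 14 = 28π cm/s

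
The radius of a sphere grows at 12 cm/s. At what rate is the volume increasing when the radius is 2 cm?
192π cm³/s

V = (4/3)πr³
dV/dt = dV/dr · dr/dt = 4πr² · 12
At r = 2: dV/dt = 192π cm³/s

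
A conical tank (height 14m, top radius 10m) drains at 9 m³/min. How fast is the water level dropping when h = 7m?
9/(25π) ≈ 0.1146 m/min

r/h = 10/14, so r = (5/7)h
V = (1/3)πr²h = (1/3)π((5/7)h)²h = (25/147)πh³
dV/dh = (25/49)πh²
dh/dt = (dV/dt)/(dV/dh) = -9/((25/49)π·7²) = -9/(25π) m/min
The level is dropping at 9/(25π) ≈ 0.1146 m/min.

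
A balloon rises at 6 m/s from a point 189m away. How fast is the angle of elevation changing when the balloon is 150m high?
0.019478 rad/s

tan(θ) = y/189
sec²(θ) · dθ/dt = (1/189) · dy/dt
dθ/dt = cos²(θ)/189 · 6 = 189/(189² + 150²) · 6
dθ/dt = 0.019478 rad/s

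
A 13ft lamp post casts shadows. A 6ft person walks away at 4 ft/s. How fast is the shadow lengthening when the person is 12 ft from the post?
24/7 ft/s

By similar triangles: 13/(x+s) = 6/s
Solving: s = 6x/7
ds/dt = 6/7 · dx/dt = 6/7 · 4 = 24/7 ft/s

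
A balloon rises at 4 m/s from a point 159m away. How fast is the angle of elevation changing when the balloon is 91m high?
0.01895 rad/s

tan(θ) = y/159
sec²(θ) · dθ/dt = (1/159) · dy/dt
dθ/dt = cos²(θ)/159 · 4 = 159/(159² + 91²) · 4
dθ/dt = 0.01895 rad/s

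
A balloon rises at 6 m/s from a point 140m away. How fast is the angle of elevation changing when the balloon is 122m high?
0.024359 rad/s

tan(θ) = y/140
sec²(θ) · dθ/dt = (1/140) · dy/dt
dθ/dt = cos²(θ)/140 · 6 = 140/(140² + 122²) · 6
dθ/dt = 0.024359 rad/s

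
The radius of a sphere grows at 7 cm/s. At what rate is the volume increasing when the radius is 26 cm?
18928π cm³/s

V = (4/3)πr³
dV/dt = dV/dr · dr/dt = 4πr² · 7
At r = 26: dV/dt = 18928π cm³/s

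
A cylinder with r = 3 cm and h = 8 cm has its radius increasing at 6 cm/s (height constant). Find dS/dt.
168π cm²/s

S = 2πrh + 2πr² (lateral + bases)
dS/dt = (2πh + 4πr)·dr/dt = (2π·8 + 4π·3)·6
= 168π cm²/s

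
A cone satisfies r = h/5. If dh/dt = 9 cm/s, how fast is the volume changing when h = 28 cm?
7056π/25 cm³/s

V = (1/3)π(h/5)²h = πh³/75
dV/dt = πh²/25 · 9
At h = 28: dV/dt = 7056π/25 cm³/s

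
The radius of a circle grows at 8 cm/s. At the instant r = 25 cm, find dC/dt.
16π cm/s

C = 2πr
dC/dt = 2π · dr/dt = 2π · 8 = 16π cm/s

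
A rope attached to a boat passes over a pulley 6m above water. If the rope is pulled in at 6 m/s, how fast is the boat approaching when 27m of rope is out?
54√77/77 ≈ 6.154 m/s

rope² = x² + 6²
x = √(27² - 6²) = 3√77
dx/dt = (rope/x) · d(rope)/dt = (27/(3√77)) · (-6) = -54√77/77 m/s
The boat approaches at 54√77/77 ≈ 6.154 m/s.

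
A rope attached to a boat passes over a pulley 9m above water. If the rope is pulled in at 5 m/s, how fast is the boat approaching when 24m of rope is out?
8√55/11 ≈ 5.394 m/s

rope² = x² + 9²
x = √(24² - 9²) = 3√55
dx/dt = (rope/x) · d(rope)/dt = (24/(3√55)) · (-5) = -8√55/11 m/s
The boat approaches at 8√55/11 ≈ 5.394 m/s.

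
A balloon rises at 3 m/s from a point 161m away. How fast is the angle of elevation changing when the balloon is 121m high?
0.011908 rad/s

tan(θ) = y/161
sec²(θ) · dθ/dt = (1/161) · dy/dt
dθ/dt = cos²(θ)/161 · 3 = 161/(161² + 121²) · 3
dθ/dt = 0.011908 rad/s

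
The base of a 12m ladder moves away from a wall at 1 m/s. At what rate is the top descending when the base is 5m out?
5√119/119 ≈ 0.4583 m/s

x² + y² = 12²
2x·dx/dt + 2y·dy/dt = 0
dy/dt = -x/y · dx/dt = -5/√119 · 1 = -5√119/119 m/s
The top is descending at 5√119/119 ≈ 0.4583 m/s.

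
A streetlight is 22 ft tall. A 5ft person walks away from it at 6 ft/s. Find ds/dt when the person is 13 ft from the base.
30/17 ft/s

By similar triangles: 22/(x+s) = 5/s
Solving: s = 5x/17
ds/dt = 5/17 · dx/dt = 5/17 · 6 = 30/17 ft/s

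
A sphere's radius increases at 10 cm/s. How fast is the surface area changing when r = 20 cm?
1600π cm²/s

S = 4πr²
dS/dt = dS/dr · dr/dt = 8πr · 10
At r = 20: dS/dt = 1600π cm²/s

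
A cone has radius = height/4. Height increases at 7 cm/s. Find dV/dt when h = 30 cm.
1575π/4 cm³/s

V = (1/3)π(h/4)²h = πh³/48
dV/dt = πh²/16 · 7
At h = 30: dV/dt = 1575π/4 cm³/s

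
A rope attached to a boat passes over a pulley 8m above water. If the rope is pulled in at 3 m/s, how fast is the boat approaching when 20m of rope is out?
5√21/7 ≈ 3.273 m/s

rope² = x² + 8²
x = √(20² - 8²) = 4√21
dx/dt = (rope/x) · d(rope)/dt = (20/(4√21)) · (-3) = -5√21/7 m/s
The boat approaches at 5√21/7 ≈ 3.273 m/s.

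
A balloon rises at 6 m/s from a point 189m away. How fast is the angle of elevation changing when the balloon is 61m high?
0.028751 rad/s

tan(θ) = y/189
sec²(θ) · dθ/dt = (1/189) · dy/dt
dθ/dt = cos²(θ)/189 · 6 = 189/(189² + 61²) · 6
dθ/dt = 0.028751 rad/s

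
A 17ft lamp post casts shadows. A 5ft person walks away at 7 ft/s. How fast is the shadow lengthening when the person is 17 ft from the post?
35/12 ft/s

By similar triangles: 17/(x+s) = 5/s
Solving: s = 5x/12
ds/dt = 5/12 · dx/dt = 5/12 · 7 = 35/12 ft/s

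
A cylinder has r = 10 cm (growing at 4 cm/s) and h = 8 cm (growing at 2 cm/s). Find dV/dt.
840π cm³/s

V = πr²h
dV/dt = 2πrh·dr/dt + πr²·dh/dt
= 2π(10)(8)(4) + π(10)²(2)
= 840π cm³/s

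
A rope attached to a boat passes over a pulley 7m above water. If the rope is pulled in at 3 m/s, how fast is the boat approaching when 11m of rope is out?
11√2/4 ≈ 3.889 m/s

rope² = x² + 7²
x = √(11² - 7²) = 6√2
dx/dt = (rope/x) · d(rope)/dt = (11/(6√2)) · (-3) = -11√2/4 m/s
The boat approaches at 11√2/4 ≈ 3.889 m/s.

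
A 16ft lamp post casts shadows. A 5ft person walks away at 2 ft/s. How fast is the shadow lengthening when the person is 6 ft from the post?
10/11 ft/s

By similar triangles: 16/(x+s) = 5/s
Solving: s = 5x/11
ds/dt = 5/11 · dx/dt = 5/11 · 2 = 10/11 ft/s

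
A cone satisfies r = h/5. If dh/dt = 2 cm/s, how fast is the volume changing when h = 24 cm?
1152π/25 cm³/s

V = (1/3)π(h/5)²h = πh³/75
dV/dt = πh²/25 · 2
At h = 24: dV/dt = 1152π/25 cm³/s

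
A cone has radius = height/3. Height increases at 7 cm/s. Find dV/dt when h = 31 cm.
6727π/9 cm³/s

V = (1/3)π(h/3)²h = πh³/27
dV/dt = πh²/9 · 7
At h = 31: dV/dt = 6727π/9 cm³/s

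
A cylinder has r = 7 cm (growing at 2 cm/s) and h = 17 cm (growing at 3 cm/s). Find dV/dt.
623π cm³/s

V = πr²h
dV/dt = 2πrh·dr/dt + πr²·dh/dt
= 2π(7)(17)(2) + π(7)²(3)
= 623π cm³/s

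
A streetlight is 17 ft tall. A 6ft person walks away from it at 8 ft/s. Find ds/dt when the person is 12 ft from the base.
48/11 ft/s

By similar triangles: 17/(x+s) = 6/s
Solving: s = 6x/11
ds/dt = 6/11 · dx/dt = 6/11 · 8 = 48/11 ft/s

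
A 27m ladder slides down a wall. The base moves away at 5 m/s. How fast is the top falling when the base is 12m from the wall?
4√65/13 ≈ 2.481 m/s

x² + y² = 27²
2x·dx/dt + 2y·dy/dt = 0
dy/dt = -x/y · dx/dt = -12/(3√65) · 5 = -4√65/13 m/s
The top is descending at 4√65/13 ≈ 2.481 m/s.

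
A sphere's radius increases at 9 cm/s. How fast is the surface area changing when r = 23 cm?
1656π cm²/s

S = 4πr²
dS/dt = dS/dr · dr/dt = 8πr · 9
At r = 23: dS/dt = 1656π cm²/s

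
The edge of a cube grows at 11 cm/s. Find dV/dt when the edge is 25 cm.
20625 cm³/s

V = s³
dV/dt = 3s² · ds/dt = 3·25²·11 = 20625 cm³/s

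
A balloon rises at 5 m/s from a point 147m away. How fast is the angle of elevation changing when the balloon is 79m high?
0.026391 rad/s

tan(θ) = y/147
sec²(θ) · dθ/dt = (1/147) · dy/dt
dθ/dt = cos²(θ)/147 · 5 = 147/(147² + 79²) · 5
dθ/dt = 0.026391 rad/s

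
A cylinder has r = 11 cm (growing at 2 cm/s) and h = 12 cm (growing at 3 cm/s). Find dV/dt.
891π cm³/s

V = πr²h
dV/dt = 2πrh·dr/dt + πr²·dh/dt
= 2π(11)(12)(2) + π(11)²(3)
= 891π cm³/s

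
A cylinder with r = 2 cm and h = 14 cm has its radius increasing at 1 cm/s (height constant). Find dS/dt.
36π cm²/s

S = 2πrh + 2πr² (lateral + bases)
dS/dt = (2πh + 4πr)·dr/dt = (2π·14 + 4π·2)·1
= 36π cm²/s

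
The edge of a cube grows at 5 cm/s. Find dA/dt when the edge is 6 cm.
360 cm²/s

A = 6s²
dA/dt = 12s · ds/dt = 12·6·5 = 360 cm²/s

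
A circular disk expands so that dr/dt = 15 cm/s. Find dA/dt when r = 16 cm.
480π cm²/s

A = πr²
dA/dt = 2πr · dr/dt = 2π(16)(15) = 480π cm²/s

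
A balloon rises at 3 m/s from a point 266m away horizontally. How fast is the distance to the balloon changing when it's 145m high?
435√91781/91781 ≈ 1.436 m/s

z² = 266² + y²
z = √(266² + 145²) = √91781
dz/dt = y/z · dy/dt = 145/√91781 · 3 = 435√91781/91781 ≈ 1.436 m/s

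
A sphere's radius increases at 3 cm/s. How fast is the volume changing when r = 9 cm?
972π cm³/s

V = (4/3)πr³
dV/dt = dV/dr · dr/dt = 4πr² · 3
At r = 9: dV/dt = 972π cm³/s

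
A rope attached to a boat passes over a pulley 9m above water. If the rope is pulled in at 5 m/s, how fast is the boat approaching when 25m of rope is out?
125√34/136 ≈ 5.359 m/s

rope² = x² + 9²
x = √(25² - 9²) = 4√34
dx/dt = (rope/x) · d(rope)/dt = (25/(4√34)) · (-5) = -125√34/136 m/s
The boat approaches at 125√34/136 ≈ 5.359 m/s.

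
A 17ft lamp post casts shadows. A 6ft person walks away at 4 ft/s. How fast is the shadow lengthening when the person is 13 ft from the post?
24/11 ft/s

By similar triangles: 17/(x+s) = 6/s
Solving: s = 6x/11
ds/dt = 6/11 · dx/dt = 6/11 · 4 = 24/11 ft/s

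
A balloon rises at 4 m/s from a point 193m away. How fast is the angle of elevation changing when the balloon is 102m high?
0.0162 rad/s

tan(θ) = y/193
sec²(θ) · dθ/dt = (1/193) · dy/dt
dθ/dt = cos²(θ)/193 · 4 = 193/(193² + 102²) · 4
dθ/dt = 0.0162 rad/s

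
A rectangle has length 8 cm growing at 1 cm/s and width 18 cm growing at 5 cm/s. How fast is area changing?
58 cm²/s

A = lw
dA/dt = w·dl/dt + l·dw/dt = 18·1 + 8·5 = 58 cm²/s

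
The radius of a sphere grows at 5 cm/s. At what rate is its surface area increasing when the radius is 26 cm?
1040π cm²/s

S = 4πr²
dS/dt = dS/dr · dr/dt = 8πr · 5
At r = 26: dS/dt = 1040π cm²/s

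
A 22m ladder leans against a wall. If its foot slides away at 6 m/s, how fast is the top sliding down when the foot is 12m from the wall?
36√85/85 ≈ 3.905 m/s

x² + y² = 22²
2x·dx/dt + 2y·dy/dt = 0
dy/dt = -x/y · dx/dt = -12/(2√85) · 6 = -36√85/85 m/s
The top is descending at 36√85/85 ≈ 3.905 m/s.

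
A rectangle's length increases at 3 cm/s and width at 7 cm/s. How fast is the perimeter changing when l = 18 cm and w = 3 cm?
20 cm/s

P = 2(l + w)
dP/dt = 2(dl/dt + dw/dt) = 2(3 + 7) = 20 cm/s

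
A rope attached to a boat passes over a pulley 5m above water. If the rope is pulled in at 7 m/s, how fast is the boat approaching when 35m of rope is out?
49√3/12 ≈ 7.073 m/s

rope² = x² + 5²
x = √(35² - 5²) = 20√3
dx/dt = (rope/x) · d(rope)/dt = (35/(20√3)) · (-7) = -49√3/12 m/s
The boat approaches at 49√3/12 ≈ 7.073 m/s.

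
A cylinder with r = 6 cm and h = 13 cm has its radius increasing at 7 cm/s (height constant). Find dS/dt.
350π cm²/s

S = 2πrh + 2πr² (lateral + bases)
dS/dt = (2πh + 4πr)·dr/dt = (2π·13 + 4π·6)·7
= 350π cm²/s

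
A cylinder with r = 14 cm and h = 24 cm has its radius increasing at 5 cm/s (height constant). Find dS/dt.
520π cm²/s

S = 2πrh + 2πr² (lateral + bases)
dS/dt = (2πh + 4πr)·dr/dt = (2π·24 + 4π·14)·5
= 520π cm²/s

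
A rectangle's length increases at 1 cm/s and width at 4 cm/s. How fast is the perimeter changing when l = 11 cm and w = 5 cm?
10 cm/s

P = 2(l + w)
dP/dt = 2(dl/dt + dw/dt) = 2(1 + 4) = 10 cm/s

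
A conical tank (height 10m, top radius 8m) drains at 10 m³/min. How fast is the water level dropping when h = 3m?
125/(72π) ≈ 0.5526 m/min

r/h = 8/10, so r = (4/5)h
V = (1/3)πr²h = (1/3)π((4/5)h)²h = (16/75)πh³
dV/dh = (16/25)πh²
dh/dt = (dV/dt)/(dV/dh) = -10/((16/25)π·3²) = -125/(72π) m/min
The level is dropping at 125/(72π) ≈ 0.5526 m/min.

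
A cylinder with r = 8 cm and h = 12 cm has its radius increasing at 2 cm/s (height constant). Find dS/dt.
112π cm²/s

S = 2πrh + 2πr² (lateral + bases)
dS/dt = (2πh + 4πr)·dr/dt = (2π·12 + 4π·8)·2
= 112π cm²/s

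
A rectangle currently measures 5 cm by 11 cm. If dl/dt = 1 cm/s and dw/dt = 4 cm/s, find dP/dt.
10 cm/s

P = 2(l + w)
dP/dt = 2(dl/dt + dw/dt) = 2(1 + 4) = 10 cm/s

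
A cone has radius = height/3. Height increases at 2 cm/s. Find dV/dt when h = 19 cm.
722π/9 cm³/s

V = (1/3)π(h/3)²h = πh³/27
dV/dt = πh²/9 · 2
At h = 19: dV/dt = 722π/9 cm³/s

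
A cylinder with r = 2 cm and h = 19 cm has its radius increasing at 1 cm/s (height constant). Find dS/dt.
46π cm²/s

S = 2πrh + 2πr² (lateral + bases)
dS/dt = (2πh + 4πr)·dr/dt = (2π·19 + 4π·2)·1
= 46π cm²/s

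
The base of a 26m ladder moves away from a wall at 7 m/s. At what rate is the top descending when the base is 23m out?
23√3/3 ≈ 13.28 m/s

x² + y² = 26²
2x·dx/dt + 2y·dy/dt = 0
dy/dt = -x/y · dx/dt = -23/(7√3) · 7 = -23√3/3 m/s
The top is descending at 23√3/3 ≈ 13.28 m/s.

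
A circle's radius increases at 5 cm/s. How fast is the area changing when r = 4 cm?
40π cm²/s

A = πr²
dA/dt = 2πr · dr/dt = 2π(4)(5) = 40π cm²/s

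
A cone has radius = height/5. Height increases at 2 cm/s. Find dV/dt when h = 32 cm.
2048π/25 cm³/s

V = (1/3)π(h/5)²h = πh³/75
dV/dt = πh²/25 · 2
At h = 32: dV/dt = 2048π/25 cm³/s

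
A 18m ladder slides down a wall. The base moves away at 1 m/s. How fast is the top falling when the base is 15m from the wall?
5√11/11 ≈ 1.508 m/s

x² + y² = 18²
2x·dx/dt + 2y·dy/dt = 0
dy/dt = -x/y · dx/dt = -15/(3√11) · 1 = -5√11/11 m/s
The top is descending at 5√11/11 ≈ 1.508 m/s.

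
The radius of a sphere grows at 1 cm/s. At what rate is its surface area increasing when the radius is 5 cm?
40π cm²/s

S = 4πr²
dS/dt = dS/dr · dr/dt = 8πr · 1
At r = 5: dS/dt = 40π cm²/s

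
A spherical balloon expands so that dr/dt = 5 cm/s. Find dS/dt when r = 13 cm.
520π cm²/s

S = 4πr²
dS/dt = dS/dr · dr/dt = 8πr · 5
At r = 13: dS/dt = 520π cm²/s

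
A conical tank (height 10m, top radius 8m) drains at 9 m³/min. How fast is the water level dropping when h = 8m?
225/(1024π) ≈ 0.06994 m/min

r/h = 8/10, so r = (4/5)h
V = (1/3)πr²h = (1/3)π((4/5)h)²h = (16/75)πh³
dV/dh = (16/25)πh²
dh/dt = (dV/dt)/(dV/dh) = -9/((16/25)π·8²) = -225/(1024π) m/min
The level is dropping at 225/(1024π) ≈ 0.06994 m/min.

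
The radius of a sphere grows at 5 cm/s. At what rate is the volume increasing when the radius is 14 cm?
3920π cm³/s

V = (4/3)πr³
dV/dt = dV/dr · dr/dt = 4πr² · 5
At r = 14: dV/dt = 3920π cm³/s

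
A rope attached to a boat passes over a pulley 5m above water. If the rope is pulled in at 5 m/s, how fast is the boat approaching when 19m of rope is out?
95√21/84 ≈ 5.183 m/s

rope² = x² + 5²
x = √(19² - 5²) = 4√21
dx/dt = (rope/x) · d(rope)/dt = (19/(4√21)) · (-5) = -95√21/84 m/s
The boat approaches at 95√21/84 ≈ 5.183 m/s.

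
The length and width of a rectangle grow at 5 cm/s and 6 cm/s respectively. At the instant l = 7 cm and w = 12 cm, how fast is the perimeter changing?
22 cm/s

P = 2(l + w)
dP/dt = 2(dl/dt + dw/dt) = 2(5 + 6) = 22 cm/s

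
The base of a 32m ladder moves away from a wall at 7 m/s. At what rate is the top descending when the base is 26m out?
91√87/87 ≈ 9.756 m/s

x² + y² = 32²
2x·dx/dt + 2y·dy/dt = 0
dy/dt = -x/y · dx/dt = -26/(2√87) · 7 = -91√87/87 m/s
The top is descending at 91√87/87 ≈ 9.756 m/s.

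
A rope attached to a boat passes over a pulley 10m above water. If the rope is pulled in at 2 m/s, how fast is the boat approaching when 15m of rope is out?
6√5/5 ≈ 2.683 m/s

rope² = x² + 10²
x = √(15² - 10²) = 5√5
dx/dt = (rope/x) · d(rope)/dt = (15/(5√5)) · (-2) = -6√5/5 m/s
The boat approaches at 6√5/5 ≈ 2.683 m/s.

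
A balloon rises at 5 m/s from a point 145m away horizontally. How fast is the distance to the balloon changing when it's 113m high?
565√33794/33794 ≈ 3.073 m/s

z² = 145² + y²
z = √(145² + 113²) = √33794
dz/dt = y/z · dy/dt = 113/√33794 · 5 = 565√33794/33794 ≈ 3.073 m/s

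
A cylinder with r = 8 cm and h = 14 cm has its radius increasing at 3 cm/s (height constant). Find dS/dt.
180π cm²/s

S = 2πrh + 2πr² (lateral + bases)
dS/dt = (2πh + 4πr)·dr/dt = (2π·14 + 4π·8)·3
= 180π cm²/s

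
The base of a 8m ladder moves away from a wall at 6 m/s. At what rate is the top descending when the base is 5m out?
10√39/13 ≈ 4.804 m/s

x² + y² = 8²
2x·dx/dt + 2y·dy/dt = 0
dy/dt = -x/y · dx/dt = -5/√39 · 6 = -10√39/13 m/s
The top is descending at 10√39/13 ≈ 4.804 m/s.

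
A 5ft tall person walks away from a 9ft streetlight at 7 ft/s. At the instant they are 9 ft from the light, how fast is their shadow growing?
35/4 ft/s

By similar triangles: 9/(x+s) = 5/s
Solving: s = 5x/4
ds/dt = 5/4 · dx/dt = 5/4 · 7 = 35/4 ft/s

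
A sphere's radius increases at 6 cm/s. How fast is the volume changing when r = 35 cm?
29400π cm³/s

V = (4/3)πr³
dV/dt = dV/dr · dr/dt = 4πr² · 6
At r = 35: dV/dt = 29400π cm³/s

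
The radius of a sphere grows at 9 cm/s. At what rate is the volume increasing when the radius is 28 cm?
28224π cm³/s

V = (4/3)πr³
dV/dt = dV/dr · dr/dt = 4πr² · 9
At r = 28: dV/dt = 28224π cm³/s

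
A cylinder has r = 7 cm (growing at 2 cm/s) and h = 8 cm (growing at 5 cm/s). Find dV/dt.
469π cm³/s

V = πr²h
dV/dt = 2πrh·dr/dt + πr²·dh/dt
= 2π(7)(8)(2) + π(7)²(5)
= 469π cm³/s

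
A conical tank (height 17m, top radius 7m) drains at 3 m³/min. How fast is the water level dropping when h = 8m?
867/(3136π) ≈ 0.088 m/min

r/h = 7/17, so r = (7/17)h
V = (1/3)πr²h = (1/3)π((7/17)h)²h = (49/867)πh³
dV/dh = (49/289)πh²
dh/dt = (dV/dt)/(dV/dh) = -3/((49/289)π·8²) = -867/(3136π) m/min
The level is dropping at 867/(3136π) ≈ 0.088 m/min.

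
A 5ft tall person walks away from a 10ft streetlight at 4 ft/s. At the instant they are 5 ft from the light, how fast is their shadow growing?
4 ft/s

By similar triangles: 10/(x+s) = 5/s
Solving: s = 5x/5
ds/dt = 5/5 · dx/dt = 1 · 4 = 4 ft/s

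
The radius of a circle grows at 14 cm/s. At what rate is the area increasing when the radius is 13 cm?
364π cm²/s

A = πr²
dA/dt = 2πr · dr/dt = 2π(13)(14) = 364π cm²/s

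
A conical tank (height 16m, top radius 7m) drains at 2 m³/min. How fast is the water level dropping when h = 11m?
512/(5929π) ≈ 0.02749 m/min

r/h = 7/16, so r = (7/16)h
V = (1/3)πr²h = (1/3)π((7/16)h)²h = (49/768)πh³
dV/dh = (49/256)πh²
dh/dt = (dV/dt)/(dV/dh) = -2/((49/256)π·11²) = -512/(5929π) m/min
The level is dropping at 512/(5929π) ≈ 0.02749 m/min.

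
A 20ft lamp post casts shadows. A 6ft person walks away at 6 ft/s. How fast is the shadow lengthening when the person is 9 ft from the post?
18/7 ft/s

By similar triangles: 20/(x+s) = 6/s
Solving: s = 6x/14
ds/dt = 6/14 · dx/dt = 3/7 · 6 = 18/7 ft/s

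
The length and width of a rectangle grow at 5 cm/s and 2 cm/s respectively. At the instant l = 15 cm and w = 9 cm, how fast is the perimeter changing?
14 cm/s

P = 2(l + w)
dP/dt = 2(dl/dt + dw/dt) = 2(5 + 2) = 14 cm/s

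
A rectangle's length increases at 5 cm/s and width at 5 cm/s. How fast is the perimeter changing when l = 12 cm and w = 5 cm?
20 cm/s

P = 2(l + w)
dP/dt = 2(dl/dt + dw/dt) = 2(5 + 5) = 20 cm/s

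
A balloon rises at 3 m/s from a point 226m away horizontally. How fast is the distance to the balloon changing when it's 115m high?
345√64301/64301 ≈ 1.361 m/s

z² = 226² + y²
z = √(226² + 115²) = √64301
dz/dt = y/z · dy/dt = 115/√64301 · 3 = 345√64301/64301 ≈ 1.361 m/s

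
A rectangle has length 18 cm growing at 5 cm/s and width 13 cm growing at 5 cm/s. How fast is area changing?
155 cm²/s

A = lw
dA/dt = w·dl/dt + l·dw/dt = 13·5 + 18·5 = 155 cm²/s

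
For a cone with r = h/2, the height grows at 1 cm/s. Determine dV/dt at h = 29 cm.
841π/4 cm³/s

V = (1/3)π(h/2)²h = πh³/12
dV/dt = πh²/4 · 1
At h = 29: dV/dt = 841π/4 cm³/s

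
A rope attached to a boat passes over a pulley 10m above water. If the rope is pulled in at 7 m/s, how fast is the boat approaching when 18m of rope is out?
9√14/4 ≈ 8.419 m/s

rope² = x² + 10²
x = √(18² - 10²) = 4√14
dx/dt = (rope/x) · d(rope)/dt = (18/(4√14)) · (-7) = -9√14/4 m/s
The boat approaches at 9√14/4 ≈ 8.419 m/s.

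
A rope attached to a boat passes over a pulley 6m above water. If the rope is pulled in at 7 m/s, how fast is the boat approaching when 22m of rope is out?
11√7/4 ≈ 7.276 m/s

rope² = x² + 6²
x = √(22² - 6²) = 8√7
dx/dt = (rope/x) · d(rope)/dt = (22/(8√7)) · (-7) = -11√7/4 m/s
The boat approaches at 11√7/4 ≈ 7.276 m/s.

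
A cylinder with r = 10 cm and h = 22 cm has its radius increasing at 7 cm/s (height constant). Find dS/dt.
588π cm²/s

S = 2πrh + 2πr² (lateral + bases)
dS/dt = (2πh + 4πr)·dr/dt = (2π·22 + 4π·10)·7
= 588π cm²/s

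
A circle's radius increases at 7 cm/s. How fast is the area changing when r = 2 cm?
28π cm²/s

A = πr²
dA/dt = 2πr · dr/dt = 2π(2)(7) = 28π cm²/s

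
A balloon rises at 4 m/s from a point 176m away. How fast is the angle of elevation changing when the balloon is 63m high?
0.020146 rad/s

tan(θ) = y/176
sec²(θ) · dθ/dt = (1/176) · dy/dt
dθ/dt = cos²(θ)/176 · 4 = 176/(176² + 63²) · 4
dθ/dt = 0.020146 rad/s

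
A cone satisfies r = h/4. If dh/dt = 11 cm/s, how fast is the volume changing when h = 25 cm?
6875π/16 cm³/s

V = (1/3)π(h/4)²h = πh³/48
dV/dt = πh²/16 · 11
At h = 25: dV/dt = 6875π/16 cm³/s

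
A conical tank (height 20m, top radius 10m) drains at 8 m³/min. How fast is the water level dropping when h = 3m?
32/(9π) ≈ 1.132 m/min

r/h = 10/20, so r = (1/2)h
V = (1/3)πr²h = (1/3)π((1/2)h)²h = (1/12)πh³
dV/dh = (1/4)πh²
dh/dt = (dV/dt)/(dV/dh) = -8/((1/4)π·3²) = -32/(9π) m/min
The level is dropping at 32/(9π) ≈ 1.132 m/min.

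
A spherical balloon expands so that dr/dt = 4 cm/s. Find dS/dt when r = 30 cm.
960π cm²/s

S = 4πr²
dS/dt = dS/dr · dr/dt = 8πr · 4
At r = 30: dS/dt = 960π cm²/s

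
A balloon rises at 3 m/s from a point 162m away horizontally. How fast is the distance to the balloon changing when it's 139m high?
417√45565/45565 ≈ 1.954 m/s

z² = 162² + y²
z = √(162² + 139²) = √45565
dz/dt = y/z · dy/dt = 139/√45565 · 3 = 417√45565/45565 ≈ 1.954 m/s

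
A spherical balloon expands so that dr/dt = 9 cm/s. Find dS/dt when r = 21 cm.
1512π cm²/s

S = 4πr²
dS/dt = dS/dr · dr/dt = 8πr · 9
At r = 21: dS/dt = 1512π cm²/s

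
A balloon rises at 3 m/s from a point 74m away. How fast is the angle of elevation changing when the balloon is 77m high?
0.019465 rad/s

tan(θ) = y/74
sec²(θ) · dθ/dt = (1/74) · dy/dt
dθ/dt = cos²(θ)/74 · 3 = 74/(74² + 77²) · 3
dθ/dt = 0.019465 rad/s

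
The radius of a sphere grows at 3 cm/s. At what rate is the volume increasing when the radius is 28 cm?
9408π cm³/s

V = (4/3)πr³
dV/dt = dV/dr · dr/dt = 4πr² · 3
At r = 28: dV/dt = 9408π cm³/s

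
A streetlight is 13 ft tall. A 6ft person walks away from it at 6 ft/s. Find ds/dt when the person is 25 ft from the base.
36/7 ft/s

By similar triangles: 13/(x+s) = 6/s
Solving: s = 6x/7
ds/dt = 6/7 · dx/dt = 6/7 · 6 = 36/7 ft/s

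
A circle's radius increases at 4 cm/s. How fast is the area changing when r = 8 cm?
64π cm²/s

A = πr²
dA/dt = 2πr · dr/dt = 2π(8)(4) = 64π cm²/s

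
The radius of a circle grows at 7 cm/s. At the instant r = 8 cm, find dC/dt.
14π cm/s

C = 2πr
dC/dt = 2π · dr/dt = 2π · 7 = 14π cm/s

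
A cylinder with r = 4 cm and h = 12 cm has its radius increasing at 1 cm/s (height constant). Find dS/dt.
40π cm²/s

S = 2πrh + 2πr² (lateral + bases)
dS/dt = (2πh + 4πr)·dr/dt = (2π·12 + 4π·4)·1
= 40π cm²/s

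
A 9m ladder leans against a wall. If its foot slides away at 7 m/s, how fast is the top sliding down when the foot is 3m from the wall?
7√2/4 ≈ 2.475 m/s

x² + y² = 9²
2x·dx/dt + 2y·dy/dt = 0
dy/dt = -x/y · dx/dt = -3/(6√2) · 7 = -7√2/4 m/s
The top is descending at 7√2/4 ≈ 2.475 m/s.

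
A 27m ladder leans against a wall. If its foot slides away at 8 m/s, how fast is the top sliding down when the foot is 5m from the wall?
5√11/11 ≈ 1.508 m/s

x² + y² = 27²
2x·dx/dt + 2y·dy/dt = 0
dy/dt = -x/y · dx/dt = -5/(8√11) · 8 = -5√11/11 m/s
The top is descending at 5√11/11 ≈ 1.508 m/s.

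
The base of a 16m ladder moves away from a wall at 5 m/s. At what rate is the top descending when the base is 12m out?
15√7/7 ≈ 5.669 m/s

x² + y² = 16²
2x·dx/dt + 2y·dy/dt = 0
dy/dt = -x/y · dx/dt = -12/(4√7) · 5 = -15√7/7 m/s
The top is descending at 15√7/7 ≈ 5.669 m/s.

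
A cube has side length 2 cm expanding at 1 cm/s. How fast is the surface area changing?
24 cm²/s

A = 6s²
dA/dt = 12s · ds/dt = 12·2·1 = 24 cm²/s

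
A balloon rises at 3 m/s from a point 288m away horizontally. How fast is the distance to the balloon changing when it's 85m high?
255√90169/90169 ≈ 0.8492 m/s

z² = 288² + y²
z = √(288² + 85²) = √90169
dz/dt = y/z · dy/dt = 85/√90169 · 3 = 255√90169/90169 ≈ 0.8492 m/s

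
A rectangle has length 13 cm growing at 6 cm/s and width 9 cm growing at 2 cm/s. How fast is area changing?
80 cm²/s

A = lw
dA/dt = w·dl/dt + l·dw/dt = 9·6 + 13·2 = 80 cm²/s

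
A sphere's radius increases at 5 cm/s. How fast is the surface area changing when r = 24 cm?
960π cm²/s

S = 4πr²
dS/dt = dS/dr · dr/dt = 8πr · 5
At r = 24: dS/dt = 960π cm²/s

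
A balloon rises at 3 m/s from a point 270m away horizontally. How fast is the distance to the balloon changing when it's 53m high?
159√75709/75709 ≈ 0.5779 m/s

z² = 270² + y²
z = √(270² + 53²) = √75709
dz/dt = y/z · dy/dt = 53/√75709 · 3 = 159√75709/75709 ≈ 0.5779 m/s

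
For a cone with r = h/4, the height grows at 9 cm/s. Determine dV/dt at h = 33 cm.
9801π/16 cm³/s

V = (1/3)π(h/4)²h = πh³/48
dV/dt = πh²/16 · 9
At h = 33: dV/dt = 9801π/16 cm³/s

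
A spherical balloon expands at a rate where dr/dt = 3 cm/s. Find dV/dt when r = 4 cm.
192π cm³/s

V = (4/3)πr³
dV/dt = dV/dr · dr/dt = 4πr² · 3
At r = 4: dV/dt = 192π cm³/s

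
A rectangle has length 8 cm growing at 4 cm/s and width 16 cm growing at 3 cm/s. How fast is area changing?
88 cm²/s

A = lw
dA/dt = w·dl/dt + l·dw/dt = 16·4 + 8·3 = 88 cm²/s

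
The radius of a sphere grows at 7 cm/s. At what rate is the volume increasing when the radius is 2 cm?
112π cm³/s

V = (4/3)πr³
dV/dt = dV/dr · dr/dt = 4πr² · 7
At r = 2: dV/dt = 112π cm³/s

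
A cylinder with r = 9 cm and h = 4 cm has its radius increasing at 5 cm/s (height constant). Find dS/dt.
220π cm²/s

S = 2πrh + 2πr² (lateral + bases)
dS/dt = (2πh + 4πr)·dr/dt = (2π·4 + 4π·9)·5
= 220π cm²/s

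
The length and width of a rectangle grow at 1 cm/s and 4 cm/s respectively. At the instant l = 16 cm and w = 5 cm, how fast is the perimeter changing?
10 cm/s

P = 2(l + w)
dP/dt = 2(dl/dt + dw/dt) = 2(1 + 4) = 10 cm/s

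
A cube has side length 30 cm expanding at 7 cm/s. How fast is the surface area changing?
2520 cm²/s

A = 6s²
dA/dt = 12s · ds/dt = 12·30·7 = 2520 cm²/s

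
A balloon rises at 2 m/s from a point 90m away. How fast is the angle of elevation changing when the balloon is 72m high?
0.01355 rad/s

tan(θ) = y/90
sec²(θ) · dθ/dt = (1/90) · dy/dt
dθ/dt = cos²(θ)/90 · 2 = 90/(90² + 72²) · 2
dθ/dt = 0.01355 rad/s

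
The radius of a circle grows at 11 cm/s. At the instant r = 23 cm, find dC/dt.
22π cm/s

C = 2πr
dC/dt = 2π · dr/dt = 2π · 11 = 22π cm/s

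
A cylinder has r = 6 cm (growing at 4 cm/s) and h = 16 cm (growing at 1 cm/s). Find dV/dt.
804π cm³/s

V = πr²h
dV/dt = 2πrh·dr/dt + πr²·dh/dt
= 2π(6)(16)(4) + π(6)²(1)
= 804π cm³/s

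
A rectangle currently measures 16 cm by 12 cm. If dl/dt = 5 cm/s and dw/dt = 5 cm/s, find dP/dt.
20 cm/s

P = 2(l + w)
dP/dt = 2(dl/dt + dw/dt) = 2(5 + 5) = 20 cm/s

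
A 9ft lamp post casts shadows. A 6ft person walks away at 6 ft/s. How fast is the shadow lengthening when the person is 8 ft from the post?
12 ft/s

By similar triangles: 9/(x+s) = 6/s
Solving: s = 6x/3
ds/dt = 6/3 · dx/dt = 2 · 6 = 12 ft/s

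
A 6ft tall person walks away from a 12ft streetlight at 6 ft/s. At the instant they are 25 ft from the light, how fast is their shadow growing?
6 ft/s

By similar triangles: 12/(x+s) = 6/s
Solving: s = 6x/6
ds/dt = 6/6 · dx/dt = 1 · 6 = 6 ft/s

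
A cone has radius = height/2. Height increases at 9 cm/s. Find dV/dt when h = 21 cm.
3969π/4 cm³/s

V = (1/3)π(h/2)²h = πh³/12
dV/dt = πh²/4 · 9
At h = 21: dV/dt = 3969π/4 cm³/s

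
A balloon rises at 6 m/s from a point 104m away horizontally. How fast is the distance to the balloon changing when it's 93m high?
558√19465/19465 ≈ 4 m/s

z² = 104² + y²
z = √(104² + 93²) = √19465
dz/dt = y/z · dy/dt = 93/√19465 · 6 = 558√19465/19465 ≈ 4 m/s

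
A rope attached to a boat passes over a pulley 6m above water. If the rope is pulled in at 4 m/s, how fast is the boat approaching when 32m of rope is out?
64√247/247 ≈ 4.072 m/s

rope² = x² + 6²
x = √(32² - 6²) = 2√247
dx/dt = (rope/x) · d(rope)/dt = (32/(2√247)) · (-4) = -64√247/247 m/s
The boat approaches at 64√247/247 ≈ 4.072 m/s.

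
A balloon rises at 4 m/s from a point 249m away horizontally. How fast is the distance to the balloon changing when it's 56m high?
224√65137/65137 ≈ 0.8777 m/s

z² = 249² + y²
z = √(249² + 56²) = √65137
dz/dt = y/z · dy/dt = 56/√65137 · 4 = 224√65137/65137 ≈ 0.8777 m/s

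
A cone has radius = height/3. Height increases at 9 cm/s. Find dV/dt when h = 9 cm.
81π cm³/s

V = (1/3)π(h/3)²h = πh³/27
dV/dt = πh²/9 · 9
At h = 9: dV/dt = 81π cm³/s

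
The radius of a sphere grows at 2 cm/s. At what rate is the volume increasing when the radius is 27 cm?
5832π cm³/s

V = (4/3)πr³
dV/dt = dV/dr · dr/dt = 4πr² · 2
At r = 27: dV/dt = 5832π cm³/s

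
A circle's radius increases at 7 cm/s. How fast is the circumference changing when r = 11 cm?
14π cm/s

C = 2πr
dC/dt = 2π · dr/dt = 2π · 7 = 14π cm/s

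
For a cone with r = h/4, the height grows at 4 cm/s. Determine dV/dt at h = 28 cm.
196π cm³/s

V = (1/3)π(h/4)²h = πh³/48
dV/dt = πh²/16 · 4
At h = 28: dV/dt = 196π cm³/s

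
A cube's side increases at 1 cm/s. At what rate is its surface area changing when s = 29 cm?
348 cm²/s

A = 6s²
dA/dt = 12s · ds/dt = 12·29·1 = 348 cm²/s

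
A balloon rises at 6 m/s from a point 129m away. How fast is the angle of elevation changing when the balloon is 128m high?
0.023437 rad/s

tan(θ) = y/129
sec²(θ) · dθ/dt = (1/129) · dy/dt
dθ/dt = cos²(θ)/129 · 6 = 129/(129² + 128²) · 6
dθ/dt = 0.023437 rad/s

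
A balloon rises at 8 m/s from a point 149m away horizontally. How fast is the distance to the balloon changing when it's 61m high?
244√25922/12961 ≈ 3.031 m/s

z² = 149² + y²
z = √(149² + 61²) = √25922
dz/dt = y/z · dy/dt = 61/√25922 · 8 = 244√25922/12961 ≈ 3.031 m/s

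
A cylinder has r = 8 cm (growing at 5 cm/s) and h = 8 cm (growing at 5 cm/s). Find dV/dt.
960π cm³/s

V = πr²h
dV/dt = 2πrh·dr/dt + πr²·dh/dt
= 2π(8)(8)(5) + π(8)²(5)
= 960π cm³/s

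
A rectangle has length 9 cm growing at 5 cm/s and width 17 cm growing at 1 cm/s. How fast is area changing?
94 cm²/s

A = lw
dA/dt = w·dl/dt + l·dw/dt = 17·5 + 9·1 = 94 cm²/s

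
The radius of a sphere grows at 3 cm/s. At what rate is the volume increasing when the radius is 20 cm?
4800π cm³/s

V = (4/3)πr³
dV/dt = dV/dr · dr/dt = 4πr² · 3
At r = 20: dV/dt = 4800π cm³/s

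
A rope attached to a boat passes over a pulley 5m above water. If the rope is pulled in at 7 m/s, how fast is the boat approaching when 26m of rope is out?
26√651/93 ≈ 7.133 m/s

rope² = x² + 5²
x = √(26² - 5²) = √651
dx/dt = (rope/x) · d(rope)/dt = (26/√651) · (-7) = -26√651/93 m/s
The boat approaches at 26√651/93 ≈ 7.133 m/s.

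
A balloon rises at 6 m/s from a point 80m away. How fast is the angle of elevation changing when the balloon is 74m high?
0.040418 rad/s

tan(θ) = y/80
sec²(θ) · dθ/dt = (1/80) · dy/dt
dθ/dt = cos²(θ)/80 · 6 = 80/(80² + 74²) · 6
dθ/dt = 0.040418 rad/s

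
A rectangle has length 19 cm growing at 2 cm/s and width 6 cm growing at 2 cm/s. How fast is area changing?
50 cm²/s

A = lw
dA/dt = w·dl/dt + l·dw/dt = 6·2 + 19·2 = 50 cm²/s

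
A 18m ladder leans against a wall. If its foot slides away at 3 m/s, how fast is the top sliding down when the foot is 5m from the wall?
15√299/299 ≈ 0.8675 m/s

x² + y² = 18²
2x·dx/dt + 2y·dy/dt = 0
dy/dt = -x/y · dx/dt = -5/√299 · 3 = -15√299/299 m/s
The top is descending at 15√299/299 ≈ 0.8675 m/s.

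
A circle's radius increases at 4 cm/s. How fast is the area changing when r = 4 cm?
32π cm²/s

A = πr²
dA/dt = 2πr · dr/dt = 2π(4)(4) = 32π cm²/s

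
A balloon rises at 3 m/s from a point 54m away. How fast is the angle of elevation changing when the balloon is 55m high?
0.027268 rad/s

tan(θ) = y/54
sec²(θ) · dθ/dt = (1/54) · dy/dt
dθ/dt = cos²(θ)/54 · 3 = 54/(54² + 55²) · 3
dθ/dt = 0.027268 rad/s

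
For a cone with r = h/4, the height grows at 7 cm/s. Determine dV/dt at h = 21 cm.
3087π/16 cm³/s

V = (1/3)π(h/4)²h = πh³/48
dV/dt = πh²/16 · 7
At h = 21: dV/dt = 3087π/16 cm³/s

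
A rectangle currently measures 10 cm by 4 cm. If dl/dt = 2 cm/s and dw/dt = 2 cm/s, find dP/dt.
8 cm/s

P = 2(l + w)
dP/dt = 2(dl/dt + dw/dt) = 2(2 + 2) = 8 cm/s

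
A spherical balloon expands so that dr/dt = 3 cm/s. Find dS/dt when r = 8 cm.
192π cm²/s

S = 4πr²
dS/dt = dS/dr · dr/dt = 8πr · 3
At r = 8: dS/dt = 192π cm²/s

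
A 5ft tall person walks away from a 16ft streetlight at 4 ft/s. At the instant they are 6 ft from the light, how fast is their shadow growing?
20/11 ft/s

By similar triangles: 16/(x+s) = 5/s
Solving: s = 5x/11
ds/dt = 5/11 · dx/dt = 5/11 · 4 = 20/11 ft/s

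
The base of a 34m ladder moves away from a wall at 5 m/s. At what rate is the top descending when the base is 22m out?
55√42/84 ≈ 4.243 m/s

x² + y² = 34²
2x·dx/dt + 2y·dy/dt = 0
dy/dt = -x/y · dx/dt = -22/(4√42) · 5 = -55√42/84 m/s
The top is descending at 55√42/84 ≈ 4.243 m/s.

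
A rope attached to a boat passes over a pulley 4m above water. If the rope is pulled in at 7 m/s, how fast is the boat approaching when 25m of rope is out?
25√609/87 ≈ 7.091 m/s

rope² = x² + 4²
x = √(25² - 4²) = √609
dx/dt = (rope/x) · d(rope)/dt = (25/√609) · (-7) = -25√609/87 m/s
The boat approaches at 25√609/87 ≈ 7.091 m/s.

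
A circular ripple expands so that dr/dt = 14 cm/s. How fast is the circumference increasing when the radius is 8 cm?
28π cm/s

C = 2πr
dC/dt = 2π · dr/dt = 2π · 14 = 28π cm/s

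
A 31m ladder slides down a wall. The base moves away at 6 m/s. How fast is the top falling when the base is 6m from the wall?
36√37/185 ≈ 1.184 m/s

x² + y² = 31²
2x·dx/dt + 2y·dy/dt = 0
dy/dt = -x/y · dx/dt = -6/(5√37) · 6 = -36√37/185 m/s
The top is descending at 36√37/185 ≈ 1.184 m/s.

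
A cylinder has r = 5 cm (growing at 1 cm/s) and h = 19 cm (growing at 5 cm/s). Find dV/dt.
315π cm³/s

V = πr²h
dV/dt = 2πrh·dr/dt + πr²·dh/dt
= 2π(5)(19)(1) + π(5)²(5)
= 315π cm³/s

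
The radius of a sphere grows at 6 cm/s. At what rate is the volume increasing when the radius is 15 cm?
5400π cm³/s

V = (4/3)πr³
dV/dt = dV/dr · dr/dt = 4πr² · 6
At r = 15: dV/dt = 5400π cm³/s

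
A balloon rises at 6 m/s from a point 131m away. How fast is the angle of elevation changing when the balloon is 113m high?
0.026261 rad/s

tan(θ) = y/131
sec²(θ) · dθ/dt = (1/131) · dy/dt
dθ/dt = cos²(θ)/131 · 6 = 131/(131² + 113²) · 6
dθ/dt = 0.026261 rad/s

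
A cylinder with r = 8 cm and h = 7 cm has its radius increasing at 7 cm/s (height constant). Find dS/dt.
322π cm²/s

S = 2πrh + 2πr² (lateral + bases)
dS/dt = (2πh + 4πr)·dr/dt = (2π·7 + 4π·8)·7
= 322π cm²/s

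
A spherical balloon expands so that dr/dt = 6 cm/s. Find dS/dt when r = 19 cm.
912π cm²/s

S = 4πr²
dS/dt = dS/dr · dr/dt = 8πr · 6
At r = 19: dS/dt = 912π cm²/s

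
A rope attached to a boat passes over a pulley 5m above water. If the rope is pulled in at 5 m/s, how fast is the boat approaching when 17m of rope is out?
85√66/132 ≈ 5.231 m/s

rope² = x² + 5²
x = √(17² - 5²) = 2√66
dx/dt = (rope/x) · d(rope)/dt = (17/(2√66)) · (-5) = -85√66/132 m/s
The boat approaches at 85√66/132 ≈ 5.231 m/s.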